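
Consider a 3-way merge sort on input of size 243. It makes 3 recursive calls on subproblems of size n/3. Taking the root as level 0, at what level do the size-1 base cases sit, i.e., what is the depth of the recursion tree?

For divide and conquer with division factor 3:

Problem sizes at each level:
Level 0: 243
Level 1: 81
Level 2: 27
Level 3: 9
Level 4: 3
Level 5: 1

The root is level 0 and the size-1 base case is level 5 (the tree spans levels 0 through 5, i.e. 6 levels counting the root), so the depth is the number of divisions: log_3(243) = 5

The recursion tree depth is log_3(243) = 5. At each level, the problem size is divided by 3, so it takes 5 divisions to reduce to a base case of size 1. The algorithm makes 3 recursive calls at each level.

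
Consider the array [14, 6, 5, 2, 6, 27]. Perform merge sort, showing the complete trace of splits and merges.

Merge sort trace:

Split: [14, 6, 5, 2, 6, 27] -> [14, 6, 5] and [2, 6, 27]
  Split: [14, 6, 5] -> [14] and [6, 5]
    Split: [6, 5] -> [6] and [5]
    Merge: [6] + [5] -> [5, 6]
  Merge: [14] + [5, 6] -> [5, 6, 14]
  Split: [2, 6, 27] -> [2] and [6, 27]
    Split: [6, 27] -> [6] and [27]
    Merge: [6] + [27] -> [6, 27]
  Merge: [2] + [6, 27] -> [2, 6, 27]
Merge: [5, 6, 14] + [2, 6, 27] -> [2, 5, 6, 6, 14, 27]

Final sorted array: [2, 5, 6, 6, 14, 27]

The merge sort proceeds by recursively splitting the array and merging sorted halves.
After all merges, the sorted array is [2, 5, 6, 6, 14, 27].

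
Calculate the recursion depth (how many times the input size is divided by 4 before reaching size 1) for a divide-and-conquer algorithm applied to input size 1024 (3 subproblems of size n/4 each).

For divide and conquer with division factor 4:

Problem sizes at each level:
Level 0: 1024
Level 1: 256
Level 2: 64
Level 3: 16
Level 4: 4
Level 5: 1

The root is level 0 and the size-1 base case is level 5 (the tree spans levels 0 through 5, i.e. 6 levels counting the root), so the depth is the number of divisions: log_4(1024) = 5

The recursion tree depth is log_4(1024) = 5. At each level, the problem size is divided by 4, so it takes 5 divisions to reduce to a base case of size 1. The algorithm makes 3 recursive calls at each level.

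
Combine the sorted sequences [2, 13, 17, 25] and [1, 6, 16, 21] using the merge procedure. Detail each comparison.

Merging process:

Compare 2 vs 1: take 1 from right. Merged: [1]
Compare 2 vs 6: take 2 from left. Merged: [1, 2]
Compare 13 vs 6: take 6 from right. Merged: [1, 2, 6]
Compare 13 vs 16: take 13 from left. Merged: [1, 2, 6, 13]
Compare 17 vs 16: take 16 from right. Merged: [1, 2, 6, 13, 16]
Compare 17 vs 21: take 17 from left. Merged: [1, 2, 6, 13, 16, 17]
Compare 25 vs 21: take 21 from right. Merged: [1, 2, 6, 13, 16, 17, 21]
Append remaining from left: [25]. Merged: [1, 2, 6, 13, 16, 17, 21, 25]

Final merged array: [1, 2, 6, 13, 16, 17, 21, 25]
Total comparisons: 7

The merged array is [1, 2, 6, 13, 16, 17, 21, 25], requiring 7 comparisons. The merge step runs in O(n) time where n is the total number of elements.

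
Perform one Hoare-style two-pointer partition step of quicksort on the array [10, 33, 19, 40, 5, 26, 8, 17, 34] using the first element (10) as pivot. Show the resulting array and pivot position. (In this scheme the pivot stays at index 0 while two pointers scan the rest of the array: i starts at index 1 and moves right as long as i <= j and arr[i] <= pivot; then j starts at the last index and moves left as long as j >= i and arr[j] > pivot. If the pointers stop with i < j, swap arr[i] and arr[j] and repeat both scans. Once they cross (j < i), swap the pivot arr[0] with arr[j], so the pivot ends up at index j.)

Hoare-style two-pointer partition with pivot = 10:

Initial array: [10, 33, 19, 40, 5, 26, 8, 17, 34]

Pointers start at i = 1, j = 8.
i stops at index 1 (arr[1]=33 > 10), j stops at index 6 (arr[6]=8 <= 10): swap arr[1] and arr[6], array becomes [10, 8, 19, 40, 5, 26, 33, 17, 34]
i stops at index 2 (arr[2]=19 > 10), j stops at index 4 (arr[4]=5 <= 10): swap arr[2] and arr[4], array becomes [10, 8, 5, 40, 19, 26, 33, 17, 34]
i ends at 3, j ends at 2: the pointers have crossed (j < i), so scanning stops.

Swap pivot arr[0] with arr[2] to place pivot at position 2: [5, 8, 10, 40, 19, 26, 33, 17, 34]
Pivot position: 2

After partitioning with pivot 10, the array becomes [5, 8, 10, 40, 19, 26, 33, 17, 34]. The pivot is placed at index 2. All elements to the left of the pivot are <= 10, and all elements to the right are > 10.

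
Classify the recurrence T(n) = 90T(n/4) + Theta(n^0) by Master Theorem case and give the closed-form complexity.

Master Theorem for T(n) = 90T(n/4) + O(n^0):

a = 90, b = 4, c = 0
log_b(a) = log_4(90) = 3.2459

Case 1: c = 0 < log_4(90) = 3.2459
T(n) = O(n^(log_4 90))

For T(n) = 90T(n/4) + O(n^0): log_4(90) = 3.2459. This is Case 1 of the Master Theorem (c < log_b(a), work dominated by leaves), giving O(n^(log_4 90)).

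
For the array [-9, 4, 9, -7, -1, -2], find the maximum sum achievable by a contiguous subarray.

Using Kadane's algorithm on [-9, 4, 9, -7, -1, -2]:

Scanning through the array:
Position 1 (value 4): max_ending_here = 4, max_so_far = 4
Position 2 (value 9): max_ending_here = 13, max_so_far = 13
Position 3 (value -7): max_ending_here = 6, max_so_far = 13
Position 4 (value -1): max_ending_here = 5, max_so_far = 13
Position 5 (value -2): max_ending_here = 3, max_so_far = 13

Maximum subarray: [4, 9]
Maximum sum: 13

The maximum subarray is [4, 9] with sum 13. This subarray runs from index 1 to index 2.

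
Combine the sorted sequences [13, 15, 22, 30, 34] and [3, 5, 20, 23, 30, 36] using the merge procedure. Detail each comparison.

Merging process:

Compare 13 vs 3: take 3 from right. Merged: [3]
Compare 13 vs 5: take 5 from right. Merged: [3, 5]
Compare 13 vs 20: take 13 from left. Merged: [3, 5, 13]
Compare 15 vs 20: take 15 from left. Merged: [3, 5, 13, 15]
Compare 22 vs 20: take 20 from right. Merged: [3, 5, 13, 15, 20]
Compare 22 vs 23: take 22 from left. Merged: [3, 5, 13, 15, 20, 22]
Compare 30 vs 23: take 23 from right. Merged: [3, 5, 13, 15, 20, 22, 23]
Compare 30 vs 30: take 30 from left. Merged: [3, 5, 13, 15, 20, 22, 23, 30]
Compare 34 vs 30: take 30 from right. Merged: [3, 5, 13, 15, 20, 22, 23, 30, 30]
Compare 34 vs 36: take 34 from left. Merged: [3, 5, 13, 15, 20, 22, 23, 30, 30, 34]
Append remaining from right: [36]. Merged: [3, 5, 13, 15, 20, 22, 23, 30, 30, 34, 36]

Final merged array: [3, 5, 13, 15, 20, 22, 23, 30, 30, 34, 36]
Total comparisons: 10

The merged array is [3, 5, 13, 15, 20, 22, 23, 30, 30, 34, 36], requiring 10 comparisons. The merge step runs in O(n) time where n is the total number of elements.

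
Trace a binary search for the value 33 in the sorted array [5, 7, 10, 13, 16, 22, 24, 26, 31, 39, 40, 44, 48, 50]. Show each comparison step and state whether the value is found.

Binary search for 33 in [5, 7, 10, 13, 16, 22, 24, 26, 31, 39, 40, 44, 48, 50]:

lo=0, hi=13, mid=6, arr[mid]=24 -> 24 < 33, search right half
lo=7, hi=13, mid=10, arr[mid]=40 -> 40 > 33, search left half
lo=7, hi=9, mid=8, arr[mid]=31 -> 31 < 33, search right half
lo=9, hi=9, mid=9, arr[mid]=39 -> 39 > 33, search left half
lo=9 > hi=8, target 33 not found

Binary search determines that 33 is not in the array after 4 comparisons. The search space was exhausted without finding the target.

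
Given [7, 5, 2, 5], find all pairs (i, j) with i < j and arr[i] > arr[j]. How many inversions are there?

Finding inversions in [7, 5, 2, 5]:

(0, 1): arr[0]=7 > arr[1]=5
(0, 2): arr[0]=7 > arr[2]=2
(0, 3): arr[0]=7 > arr[3]=5
(1, 2): arr[1]=5 > arr[2]=2

Total inversions: 4

The array has 4 inversion(s): (0,1), (0,2), (0,3), (1,2). Each pair (i,j) satisfies i < j and arr[i] > arr[j].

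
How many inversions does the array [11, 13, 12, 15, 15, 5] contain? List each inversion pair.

Finding inversions in [11, 13, 12, 15, 15, 5]:

(0, 5): arr[0]=11 > arr[5]=5
(1, 2): arr[1]=13 > arr[2]=12
(1, 5): arr[1]=13 > arr[5]=5
(2, 5): arr[2]=12 > arr[5]=5
(3, 5): arr[3]=15 > arr[5]=5
(4, 5): arr[4]=15 > arr[5]=5

Total inversions: 6

The array has 6 inversion(s): (0,5), (1,2), (1,5), (2,5), (3,5), (4,5). Each pair (i,j) satisfies i < j and arr[i] > arr[j].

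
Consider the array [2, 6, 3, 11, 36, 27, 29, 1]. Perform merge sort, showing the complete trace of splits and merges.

Merge sort trace:

Split: [2, 6, 3, 11, 36, 27, 29, 1] -> [2, 6, 3, 11] and [36, 27, 29, 1]
  Split: [2, 6, 3, 11] -> [2, 6] and [3, 11]
    Split: [2, 6] -> [2] and [6]
    Merge: [2] + [6] -> [2, 6]
    Split: [3, 11] -> [3] and [11]
    Merge: [3] + [11] -> [3, 11]
  Merge: [2, 6] + [3, 11] -> [2, 3, 6, 11]
  Split: [36, 27, 29, 1] -> [36, 27] and [29, 1]
    Split: [36, 27] -> [36] and [27]
    Merge: [36] + [27] -> [27, 36]
    Split: [29, 1] -> [29] and [1]
    Merge: [29] + [1] -> [1, 29]
  Merge: [27, 36] + [1, 29] -> [1, 27, 29, 36]
Merge: [2, 3, 6, 11] + [1, 27, 29, 36] -> [1, 2, 3, 6, 11, 27, 29, 36]

Final sorted array: [1, 2, 3, 6, 11, 27, 29, 36]

The merge sort proceeds by recursively splitting the array and merging sorted halves.
After all merges, the sorted array is [1, 2, 3, 6, 11, 27, 29, 36].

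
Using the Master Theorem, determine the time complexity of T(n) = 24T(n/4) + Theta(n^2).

Master Theorem for T(n) = 24T(n/4) + O(n^2):

a = 24, b = 4, c = 2
log_b(a) = log_4(24) = 2.2925

Case 1: c = 2 < log_4(24) = 2.2925
T(n) = O(n^(log_4 24))

For T(n) = 24T(n/4) + O(n^2): log_4(24) = 2.2925. This is Case 1 of the Master Theorem (c < log_b(a), work dominated by leaves), giving O(n^(log_4 24)).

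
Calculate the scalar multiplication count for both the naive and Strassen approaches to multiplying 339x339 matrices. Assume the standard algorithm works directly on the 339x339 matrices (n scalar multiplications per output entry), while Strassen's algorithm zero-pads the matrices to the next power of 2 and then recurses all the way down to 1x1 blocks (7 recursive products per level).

Matrix multiplication for 339x339 matrices:

Strassen's algorithm requires power-of-2 dimensions. Pad 339x339 to 512x512 (next power of 2).

Standard algorithm: 339^3 = 38958219 multiplications
Strassen's algorithm: 7^(log2(512)) = 7^9 = 40353607 multiplications
Difference: 38958219 - 40353607 = -1395388 (Strassen uses MORE here due to padding overhead — for small or just-over-power-of-2 n, padding can outweigh the per-level savings)

Standard: 38958219 multiplications (339^3). Strassen: 40353607 multiplications (7^9, after padding to 512x512). Strassen reduces 8 recursive multiplications to 7 at each level.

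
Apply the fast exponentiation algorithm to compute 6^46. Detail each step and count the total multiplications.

Computing 6^46 by squaring (build up from 6^1; each line after the first costs one multiplication):

6^1 = 6
6^2 = (6^1)^2 = 6^2 = 36
6^4 = (6^2)^2 = 36^2 = 1296
6^5 = 6 * 6^4 = 6 * 1296 = 7776
6^10 = (6^5)^2 = 7776^2 = 60466176
6^11 = 6 * 6^10 = 6 * 60466176 = 362797056
6^22 = (6^11)^2 = 362797056^2 = 131621703842267136
6^23 = 6 * 6^22 = 6 * 131621703842267136 = 789730223053602816
6^46 = (6^23)^2 = 789730223053602816^2 = 623673825204293256669089197883129856

Result: 623673825204293256669089197883129856
Multiplications needed: 8 (8 lines after 6^1)

6^46 = 623673825204293256669089197883129856. Using exponentiation by squaring, this requires 8 multiplications. The key idea: if the exponent is even, square the half-power; if odd, multiply by the base once.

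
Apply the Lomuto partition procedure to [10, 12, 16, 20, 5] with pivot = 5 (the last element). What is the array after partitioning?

Lomuto partition with pivot = 5:

Initial array: [10, 12, 16, 20, 5]

arr[0]=10 > 5: no swap
arr[1]=12 > 5: no swap
arr[2]=16 > 5: no swap
arr[3]=20 > 5: no swap

Place pivot at position 0: [5, 12, 16, 20, 10]
Pivot position: 0

After partitioning with pivot 5, the array becomes [5, 12, 16, 20, 10]. The pivot is placed at index 0. All elements to the left of the pivot are <= 5, and all elements to the right are > 5.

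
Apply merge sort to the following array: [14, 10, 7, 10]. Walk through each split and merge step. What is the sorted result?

Merge sort trace:

Split: [14, 10, 7, 10] -> [14, 10] and [7, 10]
  Split: [14, 10] -> [14] and [10]
  Merge: [14] + [10] -> [10, 14]
  Split: [7, 10] -> [7] and [10]
  Merge: [7] + [10] -> [7, 10]
Merge: [10, 14] + [7, 10] -> [7, 10, 10, 14]

Final sorted array: [7, 10, 10, 14]

The merge sort proceeds by recursively splitting the array and merging sorted halves.
After all merges, the sorted array is [7, 10, 10, 14].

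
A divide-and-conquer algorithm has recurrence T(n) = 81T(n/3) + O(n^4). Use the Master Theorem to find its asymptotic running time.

Master Theorem for T(n) = 81T(n/3) + O(n^4):

a = 81, b = 3, c = 4
log_b(a) = log_3(81) = 4.0000

Case 2: c = 4 = log_3(81) = 4.0000
T(n) = O(n^4 log n) = O(n^4 log n)

For T(n) = 81T(n/3) + O(n^4): log_3(81) = 4.0000. This is Case 2 of the Master Theorem (c = log_b(a), equal work at all levels), giving O(n^4 log n).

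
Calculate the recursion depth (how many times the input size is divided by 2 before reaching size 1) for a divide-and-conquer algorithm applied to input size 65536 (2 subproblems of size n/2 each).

For divide and conquer with division factor 2:

Problem sizes at each level:
Level 0: 65536
Level 1: 32768
Level 2: 16384
Level 3: 8192
Level 4: 4096
Level 5: 2048
Level 6: 1024
Level 7: 512
Level 8: 256
Level 9: 128
Level 10: 64
Level 11: 32
Level 12: 16
Level 13: 8
Level 14: 4
Level 15: 2
Level 16: 1

The root is level 0 and the size-1 base case is level 16 (the tree spans levels 0 through 16, i.e. 17 levels counting the root), so the depth is the number of divisions: log_2(65536) = 16

The recursion tree depth is log_2(65536) = 16. At each level, the problem size is divided by 2, so it takes 16 divisions to reduce to a base case of size 1. The algorithm makes 2 recursive calls at each level.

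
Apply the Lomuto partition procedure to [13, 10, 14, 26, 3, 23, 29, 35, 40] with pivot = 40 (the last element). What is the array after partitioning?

Lomuto partition with pivot = 40:

Initial array: [13, 10, 14, 26, 3, 23, 29, 35, 40]

arr[0]=13 <= 40: swap with position 0, array becomes [13, 10, 14, 26, 3, 23, 29, 35, 40]
arr[1]=10 <= 40: swap with position 1, array becomes [13, 10, 14, 26, 3, 23, 29, 35, 40]
arr[2]=14 <= 40: swap with position 2, array becomes [13, 10, 14, 26, 3, 23, 29, 35, 40]
arr[3]=26 <= 40: swap with position 3, array becomes [13, 10, 14, 26, 3, 23, 29, 35, 40]
arr[4]=3 <= 40: swap with position 4, array becomes [13, 10, 14, 26, 3, 23, 29, 35, 40]
arr[5]=23 <= 40: swap with position 5, array becomes [13, 10, 14, 26, 3, 23, 29, 35, 40]
arr[6]=29 <= 40: swap with position 6, array becomes [13, 10, 14, 26, 3, 23, 29, 35, 40]
arr[7]=35 <= 40: swap with position 7, array becomes [13, 10, 14, 26, 3, 23, 29, 35, 40]

Place pivot at position 8: [13, 10, 14, 26, 3, 23, 29, 35, 40]
Pivot position: 8

After partitioning with pivot 40, the array becomes [13, 10, 14, 26, 3, 23, 29, 35, 40]. The pivot is placed at index 8. All elements to the left of the pivot are <= 40, and all elements to the right are > 40.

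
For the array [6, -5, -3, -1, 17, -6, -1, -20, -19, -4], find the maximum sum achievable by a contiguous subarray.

Using Kadane's algorithm on [6, -5, -3, -1, 17, -6, -1, -20, -19, -4]:

Scanning through the array:
Position 1 (value -5): max_ending_here = 1, max_so_far = 6
Position 2 (value -3): max_ending_here = -2, max_so_far = 6
Position 3 (value -1): max_ending_here = -1, max_so_far = 6
Position 4 (value 17): max_ending_here = 17, max_so_far = 17
Position 5 (value -6): max_ending_here = 11, max_so_far = 17
Position 6 (value -1): max_ending_here = 10, max_so_far = 17
Position 7 (value -20): max_ending_here = -10, max_so_far = 17
Position 8 (value -19): max_ending_here = -19, max_so_far = 17
Position 9 (value -4): max_ending_here = -4, max_so_far = 17

Maximum subarray: [17]
Maximum sum: 17

The maximum subarray is [17] with sum 17. This subarray runs from index 4 to index 4.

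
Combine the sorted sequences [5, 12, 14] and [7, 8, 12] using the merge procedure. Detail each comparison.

Merging process:

Compare 5 vs 7: take 5 from left. Merged: [5]
Compare 12 vs 7: take 7 from right. Merged: [5, 7]
Compare 12 vs 8: take 8 from right. Merged: [5, 7, 8]
Compare 12 vs 12: take 12 from left. Merged: [5, 7, 8, 12]
Compare 14 vs 12: take 12 from right. Merged: [5, 7, 8, 12, 12]
Append remaining from left: [14]. Merged: [5, 7, 8, 12, 12, 14]

Final merged array: [5, 7, 8, 12, 12, 14]
Total comparisons: 5

The merged array is [5, 7, 8, 12, 12, 14], requiring 5 comparisons. The merge step runs in O(n) time where n is the total number of elements.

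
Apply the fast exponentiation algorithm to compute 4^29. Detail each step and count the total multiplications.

Computing 4^29 by squaring (build up from 4^1; each line after the first costs one multiplication):

4^1 = 4
4^2 = (4^1)^2 = 4^2 = 16
4^3 = 4 * 4^2 = 4 * 16 = 64
4^6 = (4^3)^2 = 64^2 = 4096
4^7 = 4 * 4^6 = 4 * 4096 = 16384
4^14 = (4^7)^2 = 16384^2 = 268435456
4^28 = (4^14)^2 = 268435456^2 = 72057594037927936
4^29 = 4 * 4^28 = 4 * 72057594037927936 = 288230376151711744

Result: 288230376151711744
Multiplications needed: 7 (7 lines after 4^1)

4^29 = 288230376151711744. Using exponentiation by squaring, this requires 7 multiplications. The key idea: if the exponent is even, square the half-power; if odd, multiply by the base once.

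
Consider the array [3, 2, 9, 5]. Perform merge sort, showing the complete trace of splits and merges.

Merge sort trace:

Split: [3, 2, 9, 5] -> [3, 2] and [9, 5]
  Split: [3, 2] -> [3] and [2]
  Merge: [3] + [2] -> [2, 3]
  Split: [9, 5] -> [9] and [5]
  Merge: [9] + [5] -> [5, 9]
Merge: [2, 3] + [5, 9] -> [2, 3, 5, 9]

Final sorted array: [2, 3, 5, 9]

The merge sort proceeds by recursively splitting the array and merging sorted halves.
After all merges, the sorted array is [2, 3, 5, 9].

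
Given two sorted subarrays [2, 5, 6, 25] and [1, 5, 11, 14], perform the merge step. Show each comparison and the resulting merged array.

Merging process:

Compare 2 vs 1: take 1 from right. Merged: [1]
Compare 2 vs 5: take 2 from left. Merged: [1, 2]
Compare 5 vs 5: take 5 from left. Merged: [1, 2, 5]
Compare 6 vs 5: take 5 from right. Merged: [1, 2, 5, 5]
Compare 6 vs 11: take 6 from left. Merged: [1, 2, 5, 5, 6]
Compare 25 vs 11: take 11 from right. Merged: [1, 2, 5, 5, 6, 11]
Compare 25 vs 14: take 14 from right. Merged: [1, 2, 5, 5, 6, 11, 14]
Append remaining from left: [25]. Merged: [1, 2, 5, 5, 6, 11, 14, 25]

Final merged array: [1, 2, 5, 5, 6, 11, 14, 25]
Total comparisons: 7

The merged array is [1, 2, 5, 5, 6, 11, 14, 25], requiring 7 comparisons. The merge step runs in O(n) time where n is the total number of elements.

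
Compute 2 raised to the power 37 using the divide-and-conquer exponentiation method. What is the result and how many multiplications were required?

Computing 2^37 by squaring (build up from 2^1; each line after the first costs one multiplication):

2^1 = 2
2^2 = (2^1)^2 = 2^2 = 4
2^4 = (2^2)^2 = 4^2 = 16
2^8 = (2^4)^2 = 16^2 = 256
2^9 = 2 * 2^8 = 2 * 256 = 512
2^18 = (2^9)^2 = 512^2 = 262144
2^36 = (2^18)^2 = 262144^2 = 68719476736
2^37 = 2 * 2^36 = 2 * 68719476736 = 137438953472

Result: 137438953472
Multiplications needed: 7 (7 lines after 2^1)

2^37 = 137438953472. Using exponentiation by squaring, this requires 7 multiplications. The key idea: if the exponent is even, square the half-power; if odd, multiply by the base once.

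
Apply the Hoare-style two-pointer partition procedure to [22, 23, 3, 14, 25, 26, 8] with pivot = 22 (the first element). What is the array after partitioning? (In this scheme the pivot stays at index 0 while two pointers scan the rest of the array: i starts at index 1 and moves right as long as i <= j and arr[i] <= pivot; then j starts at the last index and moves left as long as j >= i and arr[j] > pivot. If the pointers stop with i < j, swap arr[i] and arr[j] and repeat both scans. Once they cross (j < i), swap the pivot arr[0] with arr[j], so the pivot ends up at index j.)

Hoare-style two-pointer partition with pivot = 22:

Initial array: [22, 23, 3, 14, 25, 26, 8]

Pointers start at i = 1, j = 6.
i stops at index 1 (arr[1]=23 > 22), j stops at index 6 (arr[6]=8 <= 22): swap arr[1] and arr[6], array becomes [22, 8, 3, 14, 25, 26, 23]
i ends at 4, j ends at 3: the pointers have crossed (j < i), so scanning stops.

Swap pivot arr[0] with arr[3] to place pivot at position 3: [14, 8, 3, 22, 25, 26, 23]
Pivot position: 3

After partitioning with pivot 22, the array becomes [14, 8, 3, 22, 25, 26, 23]. The pivot is placed at index 3. All elements to the left of the pivot are <= 22, and all elements to the right are > 22.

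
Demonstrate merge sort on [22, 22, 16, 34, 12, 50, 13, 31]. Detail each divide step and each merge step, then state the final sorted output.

Merge sort trace:

Split: [22, 22, 16, 34, 12, 50, 13, 31] -> [22, 22, 16, 34] and [12, 50, 13, 31]
  Split: [22, 22, 16, 34] -> [22, 22] and [16, 34]
    Split: [22, 22] -> [22] and [22]
    Merge: [22] + [22] -> [22, 22]
    Split: [16, 34] -> [16] and [34]
    Merge: [16] + [34] -> [16, 34]
  Merge: [22, 22] + [16, 34] -> [16, 22, 22, 34]
  Split: [12, 50, 13, 31] -> [12, 50] and [13, 31]
    Split: [12, 50] -> [12] and [50]
    Merge: [12] + [50] -> [12, 50]
    Split: [13, 31] -> [13] and [31]
    Merge: [13] + [31] -> [13, 31]
  Merge: [12, 50] + [13, 31] -> [12, 13, 31, 50]
Merge: [16, 22, 22, 34] + [12, 13, 31, 50] -> [12, 13, 16, 22, 22, 31, 34, 50]

Final sorted array: [12, 13, 16, 22, 22, 31, 34, 50]

The merge sort proceeds by recursively splitting the array and merging sorted halves.
After all merges, the sorted array is [12, 13, 16, 22, 22, 31, 34, 50].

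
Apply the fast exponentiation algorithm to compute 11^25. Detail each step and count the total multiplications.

Computing 11^25 by squaring (build up from 11^1; each line after the first costs one multiplication):

11^1 = 11
11^2 = (11^1)^2 = 11^2 = 121
11^3 = 11 * 11^2 = 11 * 121 = 1331
11^6 = (11^3)^2 = 1331^2 = 1771561
11^12 = (11^6)^2 = 1771561^2 = 3138428376721
11^24 = (11^12)^2 = 3138428376721^2 = 9849732675807611094711841
11^25 = 11 * 11^24 = 11 * 9849732675807611094711841 = 108347059433883722041830251

Result: 108347059433883722041830251
Multiplications needed: 6 (6 lines after 11^1)

11^25 = 108347059433883722041830251. Using exponentiation by squaring, this requires 6 multiplications. The key idea: if the exponent is even, square the half-power; if odd, multiply by the base once.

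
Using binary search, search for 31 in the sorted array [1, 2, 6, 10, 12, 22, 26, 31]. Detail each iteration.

Binary search for 31 in [1, 2, 6, 10, 12, 22, 26, 31]:

lo=0, hi=7, mid=3, arr[mid]=10 -> 10 < 31, search right half
lo=4, hi=7, mid=5, arr[mid]=22 -> 22 < 31, search right half
lo=6, hi=7, mid=6, arr[mid]=26 -> 26 < 31, search right half
lo=7, hi=7, mid=7, arr[mid]=31 -> Found target at index 7!

Binary search finds 31 at index 7 after 4 comparisons. The search repeatedly halves the search space by comparing with the middle element.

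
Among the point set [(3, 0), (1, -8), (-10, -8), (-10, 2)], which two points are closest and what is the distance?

Computing all pairwise distances among 4 points:

d((3, 0), (1, -8)) = 8.2462 <-- minimum
d((3, 0), (-10, -8)) = 15.2643
d((3, 0), (-10, 2)) = 13.1529
d((1, -8), (-10, -8)) = 11.0
d((1, -8), (-10, 2)) = 14.8661
d((-10, -8), (-10, 2)) = 10.0

Closest pair: (3, 0) and (1, -8) with distance 8.2462

The closest pair is (3, 0) and (1, -8) with Euclidean distance 8.2462. For 4 points, brute-force pairwise comparison is shown above. For large n, the divide-and-conquer algorithm (sort by x, recurse on halves, check the dividing strip) achieves O(n log n).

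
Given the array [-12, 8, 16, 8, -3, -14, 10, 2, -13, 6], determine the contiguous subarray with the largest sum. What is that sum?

Using Kadane's algorithm on [-12, 8, 16, 8, -3, -14, 10, 2, -13, 6]:

Scanning through the array:
Position 1 (value 8): max_ending_here = 8, max_so_far = 8
Position 2 (value 16): max_ending_here = 24, max_so_far = 24
Position 3 (value 8): max_ending_here = 32, max_so_far = 32
Position 4 (value -3): max_ending_here = 29, max_so_far = 32
Position 5 (value -14): max_ending_here = 15, max_so_far = 32
Position 6 (value 10): max_ending_here = 25, max_so_far = 32
Position 7 (value 2): max_ending_here = 27, max_so_far = 32
Position 8 (value -13): max_ending_here = 14, max_so_far = 32
Position 9 (value 6): max_ending_here = 20, max_so_far = 32

Maximum subarray: [8, 16, 8]
Maximum sum: 32

The maximum subarray is [8, 16, 8] with sum 32. This subarray runs from index 1 to index 3.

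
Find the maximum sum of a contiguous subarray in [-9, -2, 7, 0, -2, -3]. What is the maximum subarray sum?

Using Kadane's algorithm on [-9, -2, 7, 0, -2, -3]:

Scanning through the array:
Position 1 (value -2): max_ending_here = -2, max_so_far = -2
Position 2 (value 7): max_ending_here = 7, max_so_far = 7
Position 3 (value 0): max_ending_here = 7, max_so_far = 7
Position 4 (value -2): max_ending_here = 5, max_so_far = 7
Position 5 (value -3): max_ending_here = 2, max_so_far = 7

Maximum subarray: [7]
Maximum sum: 7

The maximum subarray is [7] with sum 7. This subarray runs from index 2 to index 2.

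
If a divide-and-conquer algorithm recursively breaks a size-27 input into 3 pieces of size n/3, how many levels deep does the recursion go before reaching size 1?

For divide and conquer with division factor 3:

Problem sizes at each level:
Level 0: 27
Level 1: 9
Level 2: 3
Level 3: 1

The root is level 0 and the size-1 base case is level 3 (the tree spans levels 0 through 3, i.e. 4 levels counting the root), so the depth is the number of divisions: log_3(27) = 3

The recursion tree depth is log_3(27) = 3. At each level, the problem size is divided by 3, so it takes 3 divisions to reduce to a base case of size 1. The algorithm makes 3 recursive calls at each level.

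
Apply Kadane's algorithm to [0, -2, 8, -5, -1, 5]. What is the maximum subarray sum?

Using Kadane's algorithm on [0, -2, 8, -5, -1, 5]:

Scanning through the array:
Position 1 (value -2): max_ending_here = -2, max_so_far = 0
Position 2 (value 8): max_ending_here = 8, max_so_far = 8
Position 3 (value -5): max_ending_here = 3, max_so_far = 8
Position 4 (value -1): max_ending_here = 2, max_so_far = 8
Position 5 (value 5): max_ending_here = 7, max_so_far = 8

Maximum subarray: [8]
Maximum sum: 8

The maximum subarray is [8] with sum 8. This subarray runs from index 2 to index 2.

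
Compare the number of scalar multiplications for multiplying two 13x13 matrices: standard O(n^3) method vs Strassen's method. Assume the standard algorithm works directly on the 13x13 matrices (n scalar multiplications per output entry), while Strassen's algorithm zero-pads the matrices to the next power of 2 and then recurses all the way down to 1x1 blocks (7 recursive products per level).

Matrix multiplication for 13x13 matrices:

Strassen's algorithm requires power-of-2 dimensions. Pad 13x13 to 16x16 (next power of 2).

Standard algorithm: 13^3 = 2197 multiplications
Strassen's algorithm: 7^(log2(16)) = 7^4 = 2401 multiplications
Difference: 2197 - 2401 = -204 (Strassen uses MORE here due to padding overhead — for small or just-over-power-of-2 n, padding can outweigh the per-level savings)

Standard: 2197 multiplications (13^3). Strassen: 2401 multiplications (7^4, after padding to 16x16). Strassen reduces 8 recursive multiplications to 7 at each level.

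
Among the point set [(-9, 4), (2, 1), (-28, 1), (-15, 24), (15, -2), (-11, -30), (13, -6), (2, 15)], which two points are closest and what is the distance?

Computing all pairwise distances among 8 points:

d((-9, 4), (2, 1)) = 11.4018
d((-9, 4), (-28, 1)) = 19.2354
d((-9, 4), (-15, 24)) = 20.8806
d((-9, 4), (15, -2)) = 24.7386
d((-9, 4), (-11, -30)) = 34.0588
d((-9, 4), (13, -6)) = 24.1661
d((-9, 4), (2, 15)) = 15.5563
d((2, 1), (-28, 1)) = 30.0
d((2, 1), (-15, 24)) = 28.6007
d((2, 1), (15, -2)) = 13.3417
d((2, 1), (-11, -30)) = 33.6155
d((2, 1), (13, -6)) = 13.0384
d((2, 1), (2, 15)) = 14.0
d((-28, 1), (-15, 24)) = 26.4197
d((-28, 1), (15, -2)) = 43.1045
d((-28, 1), (-11, -30)) = 35.3553
d((-28, 1), (13, -6)) = 41.5933
d((-28, 1), (2, 15)) = 33.1059
d((-15, 24), (15, -2)) = 39.6989
d((-15, 24), (-11, -30)) = 54.1479
d((-15, 24), (13, -6)) = 41.0366
d((-15, 24), (2, 15)) = 19.2354
d((15, -2), (-11, -30)) = 38.2099
d((15, -2), (13, -6)) = 4.4721 <-- minimum
d((15, -2), (2, 15)) = 21.4009
d((-11, -30), (13, -6)) = 33.9411
d((-11, -30), (2, 15)) = 46.8402
d((13, -6), (2, 15)) = 23.7065

Closest pair: (15, -2) and (13, -6) with distance 4.4721

The closest pair is (15, -2) and (13, -6) with Euclidean distance 4.4721. For 8 points, brute-force pairwise comparison is shown above. For large n, the divide-and-conquer algorithm (sort by x, recurse on halves, check the dividing strip) achieves O(n log n).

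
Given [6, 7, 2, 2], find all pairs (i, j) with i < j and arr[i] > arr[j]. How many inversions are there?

Finding inversions in [6, 7, 2, 2]:

(0, 2): arr[0]=6 > arr[2]=2
(0, 3): arr[0]=6 > arr[3]=2
(1, 2): arr[1]=7 > arr[2]=2
(1, 3): arr[1]=7 > arr[3]=2

Total inversions: 4

The array has 4 inversion(s): (0,2), (0,3), (1,2), (1,3). Each pair (i,j) satisfies i < j and arr[i] > arr[j].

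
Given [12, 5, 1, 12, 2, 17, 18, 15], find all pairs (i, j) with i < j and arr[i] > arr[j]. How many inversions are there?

Finding inversions in [12, 5, 1, 12, 2, 17, 18, 15]:

(0, 1): arr[0]=12 > arr[1]=5
(0, 2): arr[0]=12 > arr[2]=1
(0, 4): arr[0]=12 > arr[4]=2
(1, 2): arr[1]=5 > arr[2]=1
(1, 4): arr[1]=5 > arr[4]=2
(3, 4): arr[3]=12 > arr[4]=2
(5, 7): arr[5]=17 > arr[7]=15
(6, 7): arr[6]=18 > arr[7]=15

Total inversions: 8

The array has 8 inversion(s): (0,1), (0,2), (0,4), (1,2), (1,4), (3,4), (5,7), (6,7). Each pair (i,j) satisfies i < j and arr[i] > arr[j].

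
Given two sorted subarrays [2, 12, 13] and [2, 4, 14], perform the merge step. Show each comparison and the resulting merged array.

Merging process:

Compare 2 vs 2: take 2 from left. Merged: [2]
Compare 12 vs 2: take 2 from right. Merged: [2, 2]
Compare 12 vs 4: take 4 from right. Merged: [2, 2, 4]
Compare 12 vs 14: take 12 from left. Merged: [2, 2, 4, 12]
Compare 13 vs 14: take 13 from left. Merged: [2, 2, 4, 12, 13]
Append remaining from right: [14]. Merged: [2, 2, 4, 12, 13, 14]

Final merged array: [2, 2, 4, 12, 13, 14]
Total comparisons: 5

The merged array is [2, 2, 4, 12, 13, 14], requiring 5 comparisons. The merge step runs in O(n) time where n is the total number of elements.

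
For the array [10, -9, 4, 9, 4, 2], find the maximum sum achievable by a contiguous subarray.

Using Kadane's algorithm on [10, -9, 4, 9, 4, 2]:

Scanning through the array:
Position 1 (value -9): max_ending_here = 1, max_so_far = 10
Position 2 (value 4): max_ending_here = 5, max_so_far = 10
Position 3 (value 9): max_ending_here = 14, max_so_far = 14
Position 4 (value 4): max_ending_here = 18, max_so_far = 18
Position 5 (value 2): max_ending_here = 20, max_so_far = 20

Maximum subarray: [10, -9, 4, 9, 4, 2]
Maximum sum: 20

The maximum subarray is [10, -9, 4, 9, 4, 2] with sum 20. This subarray runs from index 0 to index 5.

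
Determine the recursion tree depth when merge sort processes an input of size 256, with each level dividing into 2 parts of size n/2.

For divide and conquer with division factor 2:

Problem sizes at each level:
Level 0: 256
Level 1: 128
Level 2: 64
Level 3: 32
Level 4: 16
Level 5: 8
Level 6: 4
Level 7: 2
Level 8: 1

The root is level 0 and the size-1 base case is level 8 (the tree spans levels 0 through 8, i.e. 9 levels counting the root), so the depth is the number of divisions: log_2(256) = 8

The recursion tree depth is log_2(256) = 8. At each level, the problem size is divided by 2, so it takes 8 divisions to reduce to a base case of size 1. The algorithm makes 2 recursive calls at each level.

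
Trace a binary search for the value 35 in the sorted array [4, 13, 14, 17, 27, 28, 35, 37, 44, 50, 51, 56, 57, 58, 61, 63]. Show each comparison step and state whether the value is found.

Binary search for 35 in [4, 13, 14, 17, 27, 28, 35, 37, 44, 50, 51, 56, 57, 58, 61, 63]:

lo=0, hi=15, mid=7, arr[mid]=37 -> 37 > 35, search left half
lo=0, hi=6, mid=3, arr[mid]=17 -> 17 < 35, search right half
lo=4, hi=6, mid=5, arr[mid]=28 -> 28 < 35, search right half
lo=6, hi=6, mid=6, arr[mid]=35 -> Found target at index 6!

Binary search finds 35 at index 6 after 4 comparisons. The search repeatedly halves the search space by comparing with the middle element.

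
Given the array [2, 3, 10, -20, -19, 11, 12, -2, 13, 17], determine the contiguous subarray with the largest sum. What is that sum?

Using Kadane's algorithm on [2, 3, 10, -20, -19, 11, 12, -2, 13, 17]:

Scanning through the array:
Position 1 (value 3): max_ending_here = 5, max_so_far = 5
Position 2 (value 10): max_ending_here = 15, max_so_far = 15
Position 3 (value -20): max_ending_here = -5, max_so_far = 15
Position 4 (value -19): max_ending_here = -19, max_so_far = 15
Position 5 (value 11): max_ending_here = 11, max_so_far = 15
Position 6 (value 12): max_ending_here = 23, max_so_far = 23
Position 7 (value -2): max_ending_here = 21, max_so_far = 23
Position 8 (value 13): max_ending_here = 34, max_so_far = 34
Position 9 (value 17): max_ending_here = 51, max_so_far = 51

Maximum subarray: [11, 12, -2, 13, 17]
Maximum sum: 51

The maximum subarray is [11, 12, -2, 13, 17] with sum 51. This subarray runs from index 5 to index 9.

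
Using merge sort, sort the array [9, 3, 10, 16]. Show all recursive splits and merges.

Merge sort trace:

Split: [9, 3, 10, 16] -> [9, 3] and [10, 16]
  Split: [9, 3] -> [9] and [3]
  Merge: [9] + [3] -> [3, 9]
  Split: [10, 16] -> [10] and [16]
  Merge: [10] + [16] -> [10, 16]
Merge: [3, 9] + [10, 16] -> [3, 9, 10, 16]

Final sorted array: [3, 9, 10, 16]

The merge sort proceeds by recursively splitting the array and merging sorted halves.
After all merges, the sorted array is [3, 9, 10, 16].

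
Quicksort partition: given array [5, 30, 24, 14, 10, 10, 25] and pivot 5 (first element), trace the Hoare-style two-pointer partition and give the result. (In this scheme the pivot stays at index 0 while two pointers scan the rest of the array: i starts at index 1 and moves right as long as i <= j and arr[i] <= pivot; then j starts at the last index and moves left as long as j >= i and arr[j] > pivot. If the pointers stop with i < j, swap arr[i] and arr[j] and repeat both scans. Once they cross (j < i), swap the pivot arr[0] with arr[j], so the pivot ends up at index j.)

Hoare-style two-pointer partition with pivot = 5:

Initial array: [5, 30, 24, 14, 10, 10, 25]

Pointers start at i = 1, j = 6.
i ends at 1, j ends at 0: the pointers have crossed (j < i), so scanning stops.

j = 0, so swapping arr[0] with arr[j] leaves the pivot at position 0: [5, 30, 24, 14, 10, 10, 25]
Pivot position: 0

After partitioning with pivot 5, the array becomes [5, 30, 24, 14, 10, 10, 25]. The pivot is placed at index 0. All elements to the left of the pivot are <= 5, and all elements to the right are > 5.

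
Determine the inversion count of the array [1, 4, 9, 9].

Finding inversions in [1, 4, 9, 9]:


Total inversions: 0

The array has 0 inversions. It is already sorted.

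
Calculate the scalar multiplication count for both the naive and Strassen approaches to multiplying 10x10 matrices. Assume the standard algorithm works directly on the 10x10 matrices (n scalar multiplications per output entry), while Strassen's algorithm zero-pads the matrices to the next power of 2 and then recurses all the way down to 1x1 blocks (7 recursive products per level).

Matrix multiplication for 10x10 matrices:

Strassen's algorithm requires power-of-2 dimensions. Pad 10x10 to 16x16 (next power of 2).

Standard algorithm: 10^3 = 1000 multiplications
Strassen's algorithm: 7^(log2(16)) = 7^4 = 2401 multiplications
Difference: 1000 - 2401 = -1401 (Strassen uses MORE here due to padding overhead — for small or just-over-power-of-2 n, padding can outweigh the per-level savings)

Standard: 1000 multiplications (10^3). Strassen: 2401 multiplications (7^4, after padding to 16x16). Strassen reduces 8 recursive multiplications to 7 at each level.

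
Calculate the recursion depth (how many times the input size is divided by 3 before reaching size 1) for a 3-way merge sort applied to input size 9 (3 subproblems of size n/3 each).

For divide and conquer with division factor 3:

Problem sizes at each level:
Level 0: 9
Level 1: 3
Level 2: 1

The root is level 0 and the size-1 base case is level 2 (the tree spans levels 0 through 2, i.e. 3 levels counting the root), so the depth is the number of divisions: log_3(9) = 2

The recursion tree depth is log_3(9) = 2. At each level, the problem size is divided by 3, so it takes 2 divisions to reduce to a base case of size 1. The algorithm makes 3 recursive calls at each level.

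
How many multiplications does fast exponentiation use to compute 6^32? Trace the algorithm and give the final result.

Computing 6^32 by squaring (build up from 6^1; each line after the first costs one multiplication):

6^1 = 6
6^2 = (6^1)^2 = 6^2 = 36
6^4 = (6^2)^2 = 36^2 = 1296
6^8 = (6^4)^2 = 1296^2 = 1679616
6^16 = (6^8)^2 = 1679616^2 = 2821109907456
6^32 = (6^16)^2 = 2821109907456^2 = 7958661109946400884391936

Result: 7958661109946400884391936
Multiplications needed: 5 (5 lines after 6^1)

6^32 = 7958661109946400884391936. Using exponentiation by squaring, this requires 5 multiplications. The key idea: if the exponent is even, square the half-power; if odd, multiply by the base once.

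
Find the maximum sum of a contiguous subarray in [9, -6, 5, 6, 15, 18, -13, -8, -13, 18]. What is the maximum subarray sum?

Using Kadane's algorithm on [9, -6, 5, 6, 15, 18, -13, -8, -13, 18]:

Scanning through the array:
Position 1 (value -6): max_ending_here = 3, max_so_far = 9
Position 2 (value 5): max_ending_here = 8, max_so_far = 9
Position 3 (value 6): max_ending_here = 14, max_so_far = 14
Position 4 (value 15): max_ending_here = 29, max_so_far = 29
Position 5 (value 18): max_ending_here = 47, max_so_far = 47
Position 6 (value -13): max_ending_here = 34, max_so_far = 47
Position 7 (value -8): max_ending_here = 26, max_so_far = 47
Position 8 (value -13): max_ending_here = 13, max_so_far = 47
Position 9 (value 18): max_ending_here = 31, max_so_far = 47

Maximum subarray: [9, -6, 5, 6, 15, 18]
Maximum sum: 47

The maximum subarray is [9, -6, 5, 6, 15, 18] with sum 47. This subarray runs from index 0 to index 5.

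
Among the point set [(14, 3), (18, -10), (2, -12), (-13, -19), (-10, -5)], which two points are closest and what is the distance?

Computing all pairwise distances among 5 points:

d((14, 3), (18, -10)) = 13.6015 <-- minimum
d((14, 3), (2, -12)) = 19.2094
d((14, 3), (-13, -19)) = 34.8281
d((14, 3), (-10, -5)) = 25.2982
d((18, -10), (2, -12)) = 16.1245
d((18, -10), (-13, -19)) = 32.28
d((18, -10), (-10, -5)) = 28.4429
d((2, -12), (-13, -19)) = 16.5529
d((2, -12), (-10, -5)) = 13.8924
d((-13, -19), (-10, -5)) = 14.3178

Closest pair: (14, 3) and (18, -10) with distance 13.6015

The closest pair is (14, 3) and (18, -10) with Euclidean distance 13.6015. For 5 points, brute-force pairwise comparison is shown above. For large n, the divide-and-conquer algorithm (sort by x, recurse on halves, check the dividing strip) achieves O(n log n).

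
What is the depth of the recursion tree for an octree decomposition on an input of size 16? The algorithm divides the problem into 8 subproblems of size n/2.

For divide and conquer with division factor 2:

Problem sizes at each level:
Level 0: 16
Level 1: 8
Level 2: 4
Level 3: 2
Level 4: 1

The root is level 0 and the size-1 base case is level 4 (the tree spans levels 0 through 4, i.e. 5 levels counting the root), so the depth is the number of divisions: log_2(16) = 4

The recursion tree depth is log_2(16) = 4. At each level, the problem size is divided by 2, so it takes 4 divisions to reduce to a base case of size 1. The algorithm makes 8 recursive calls at each level.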